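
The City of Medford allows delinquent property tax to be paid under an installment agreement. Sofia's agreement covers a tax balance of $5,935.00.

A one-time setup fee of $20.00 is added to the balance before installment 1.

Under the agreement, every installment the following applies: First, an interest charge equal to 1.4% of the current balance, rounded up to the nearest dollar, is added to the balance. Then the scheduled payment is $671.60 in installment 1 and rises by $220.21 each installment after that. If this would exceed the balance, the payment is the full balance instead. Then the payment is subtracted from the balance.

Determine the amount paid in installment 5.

$1,552.44

Installment 1: $5,955.00 +$84.00 interest = $6,039.00; pay $671.60 → $5,367.40
Installment 2: $5,367.40 +$76.00 interest = $5,443.40; pay $891.81 → $4,551.59
Installment 3: $4,551.59 +$64.00 interest = $4,615.59; pay $1,112.02 → $3,503.57
Installment 4: $3,503.57 +$50.00 interest = $3,553.57; pay $1,332.23 → $2,221.34
Installment 5: $2,221.34 +$32.00 interest = $2,253.34; pay $1,552.44 → $700.90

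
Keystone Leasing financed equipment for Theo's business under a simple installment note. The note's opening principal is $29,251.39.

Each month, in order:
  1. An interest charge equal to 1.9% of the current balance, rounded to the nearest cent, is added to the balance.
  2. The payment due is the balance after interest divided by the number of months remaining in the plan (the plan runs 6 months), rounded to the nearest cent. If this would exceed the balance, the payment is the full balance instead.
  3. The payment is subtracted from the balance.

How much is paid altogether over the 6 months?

# | Opening | Interest | Payment | End bal
1 | $29,251.39 | $555.78 | $4,967.86 | $24,839.31
2 | $24,839.31 | $471.95 | $5,062.25 | $20,249.01
3 | $20,249.01 | $384.73 | $5,158.44 | $15,475.30
4 | $15,475.30 | $294.03 | $5,256.44 | $10,512.89
5 | $10,512.89 | $199.74 | $5,356.32 | $5,356.31
6 | $5,356.31 | $101.77 | $5,458.08 | $0.00
Total paid: $31,259.39

$31,259.39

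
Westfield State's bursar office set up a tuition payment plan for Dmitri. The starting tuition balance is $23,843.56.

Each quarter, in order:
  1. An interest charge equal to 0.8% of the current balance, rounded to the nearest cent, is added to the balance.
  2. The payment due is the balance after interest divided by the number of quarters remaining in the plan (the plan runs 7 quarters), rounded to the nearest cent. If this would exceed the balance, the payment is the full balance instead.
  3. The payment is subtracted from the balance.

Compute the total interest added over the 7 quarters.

$775.33

Quarter 1: opening $23,843.56; interest $190.75 → $24,034.31; payment $3,433.47; balance $20,600.84
Quarter 2: opening $20,600.84; interest $164.81 → $20,765.65; payment $3,460.94; balance $17,304.71
Quarter 3: opening $17,304.71; interest $138.44 → $17,443.15; payment $3,488.63; balance $13,954.52
Quarter 4: opening $13,954.52; interest $111.64 → $14,066.16; payment $3,516.54; balance $10,549.62
Quarter 5: opening $10,549.62; interest $84.40 → $10,634.02; payment $3,544.67; balance $7,089.35
Quarter 6: opening $7,089.35; interest $56.71 → $7,146.06; payment $3,573.03; balance $3,573.03
Quarter 7: opening $3,573.03; interest $28.58 → $3,601.61; payment $3,601.61; balance $0.00
Total interest: $190.75 + $164.81 + $138.44 + $111.64 + $84.40 + $56.71 + $28.58 = $775.33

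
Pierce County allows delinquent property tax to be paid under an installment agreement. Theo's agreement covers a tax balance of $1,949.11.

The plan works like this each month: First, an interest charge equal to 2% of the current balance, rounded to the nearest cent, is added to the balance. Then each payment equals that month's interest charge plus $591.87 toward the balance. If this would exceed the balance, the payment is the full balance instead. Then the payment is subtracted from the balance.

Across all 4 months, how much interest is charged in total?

Month 1: $1,949.11 +$38.98 interest = $1,988.09; pay $630.85 → $1,357.24
Month 2: $1,357.24 +$27.14 interest = $1,384.38; pay $619.01 → $765.37
Month 3: $765.37 +$15.31 interest = $780.68; pay $607.18 → $173.50
Month 4: $173.50 +$3.47 interest = $176.97; pay $176.97 → $0.00
Total interest: $38.98 + $27.14 + $15.31 + $3.47 = $84.90

$84.90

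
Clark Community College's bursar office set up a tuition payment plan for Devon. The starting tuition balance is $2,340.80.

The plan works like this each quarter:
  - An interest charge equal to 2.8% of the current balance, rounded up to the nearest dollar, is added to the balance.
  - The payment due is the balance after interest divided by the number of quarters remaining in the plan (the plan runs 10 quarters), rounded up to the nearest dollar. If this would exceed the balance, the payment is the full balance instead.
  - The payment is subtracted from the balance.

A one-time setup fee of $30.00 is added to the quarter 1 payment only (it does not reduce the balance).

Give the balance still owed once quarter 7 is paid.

# | Opening | Interest | Payment | Fee | End bal
1 | $2,340.80 | $66.00 | $241.00 | $30.00 | $2,165.80
2 | $2,165.80 | $61.00 | $248.00 | — | $1,978.80
3 | $1,978.80 | $56.00 | $255.00 | — | $1,779.80
4 | $1,779.80 | $50.00 | $262.00 | — | $1,567.80
5 | $1,567.80 | $44.00 | $269.00 | — | $1,342.80
6 | $1,342.80 | $38.00 | $277.00 | — | $1,103.80
7 | $1,103.80 | $31.00 | $284.00 | — | $850.80

$850.80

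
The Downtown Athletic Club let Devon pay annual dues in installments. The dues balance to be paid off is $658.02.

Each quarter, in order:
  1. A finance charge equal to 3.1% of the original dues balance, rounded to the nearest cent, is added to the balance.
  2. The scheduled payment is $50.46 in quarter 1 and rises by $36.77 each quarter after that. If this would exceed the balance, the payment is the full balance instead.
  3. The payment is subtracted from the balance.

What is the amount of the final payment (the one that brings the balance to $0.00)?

$160.42

Quarter 1: $658.02 +$20.40 interest = $678.42; pay $50.46 → $627.96
Quarter 2: $627.96 +$20.40 interest = $648.36; pay $87.23 → $561.13
Quarter 3: $561.13 +$20.40 interest = $581.53; pay $124.00 → $457.53
Quarter 4: $457.53 +$20.40 interest = $477.93; pay $160.77 → $317.16
Quarter 5: $317.16 +$20.40 interest = $337.56; pay $197.54 → $140.02
Quarter 6: $140.02 +$20.40 interest = $160.42; pay $160.42 → $0.00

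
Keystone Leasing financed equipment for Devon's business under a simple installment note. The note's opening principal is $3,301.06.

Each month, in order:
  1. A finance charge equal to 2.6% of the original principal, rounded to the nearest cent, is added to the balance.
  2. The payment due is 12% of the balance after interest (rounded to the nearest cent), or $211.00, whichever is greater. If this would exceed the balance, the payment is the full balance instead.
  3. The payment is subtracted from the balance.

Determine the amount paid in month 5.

Month 1: $3,301.06 +$85.83 interest = $3,386.89; pay $406.43 → $2,980.46
Month 2: $2,980.46 +$85.83 interest = $3,066.29; pay $367.95 → $2,698.34
Month 3: $2,698.34 +$85.83 interest = $2,784.17; pay $334.10 → $2,450.07
Month 4: $2,450.07 +$85.83 interest = $2,535.90; pay $304.31 → $2,231.59
Month 5: $2,231.59 +$85.83 interest = $2,317.42; pay $278.09 → $2,039.33

$278.09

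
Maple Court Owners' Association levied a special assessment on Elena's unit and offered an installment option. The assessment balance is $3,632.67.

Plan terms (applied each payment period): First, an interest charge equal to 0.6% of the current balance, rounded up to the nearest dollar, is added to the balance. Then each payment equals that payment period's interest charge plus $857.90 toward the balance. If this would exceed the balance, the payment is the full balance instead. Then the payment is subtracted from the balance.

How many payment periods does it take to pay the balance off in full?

Payment period 1: $3,632.67 +$22.00 interest = $3,654.67; pay $879.90 → $2,774.77
Payment period 2: $2,774.77 +$17.00 interest = $2,791.77; pay $874.90 → $1,916.87
Payment period 3: $1,916.87 +$12.00 interest = $1,928.87; pay $869.90 → $1,058.97
Payment period 4: $1,058.97 +$7.00 interest = $1,065.97; pay $864.90 → $201.07
Payment period 5: $201.07 +$2.00 interest = $203.07; pay $203.07 → $0.00
Balance reaches $0.00 in payment period 5.

5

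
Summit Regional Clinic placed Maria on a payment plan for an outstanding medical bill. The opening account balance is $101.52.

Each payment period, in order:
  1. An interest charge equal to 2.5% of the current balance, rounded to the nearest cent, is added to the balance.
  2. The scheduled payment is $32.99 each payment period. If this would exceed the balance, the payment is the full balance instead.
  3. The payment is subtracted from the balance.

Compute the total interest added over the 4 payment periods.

Payment period 1: $101.52 +$2.54 interest = $104.06; pay $32.99 → $71.07
Payment period 2: $71.07 +$1.78 interest = $72.85; pay $32.99 → $39.86
Payment period 3: $39.86 +$1.00 interest = $40.86; pay $32.99 → $7.87
Payment period 4: $7.87 +$0.20 interest = $8.07; pay $8.07 → $0.00
Total interest: $2.54 + $1.78 + $1.00 + $0.20 = $5.52

$5.52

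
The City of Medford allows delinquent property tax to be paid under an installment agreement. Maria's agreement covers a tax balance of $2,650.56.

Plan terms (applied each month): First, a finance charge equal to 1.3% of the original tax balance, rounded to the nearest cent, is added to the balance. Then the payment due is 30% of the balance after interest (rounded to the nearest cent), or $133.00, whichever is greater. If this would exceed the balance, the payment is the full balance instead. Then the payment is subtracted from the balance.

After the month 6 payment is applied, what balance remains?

# | Opening | Interest | Payment | End bal
1 | $2,650.56 | $34.46 | $805.51 | $1,879.51
2 | $1,879.51 | $34.46 | $574.19 | $1,339.78
3 | $1,339.78 | $34.46 | $412.27 | $961.97
4 | $961.97 | $34.46 | $298.93 | $697.50
5 | $697.50 | $34.46 | $219.59 | $512.37
6 | $512.37 | $34.46 | $164.05 | $382.78

$382.78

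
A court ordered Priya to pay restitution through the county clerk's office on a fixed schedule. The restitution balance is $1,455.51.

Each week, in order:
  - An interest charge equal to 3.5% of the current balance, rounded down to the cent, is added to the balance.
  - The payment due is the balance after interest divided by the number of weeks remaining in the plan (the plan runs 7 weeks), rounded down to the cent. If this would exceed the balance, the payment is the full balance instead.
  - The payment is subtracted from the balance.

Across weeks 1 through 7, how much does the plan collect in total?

# | Opening | Interest | Payment | End bal
1 | $1,455.51 | $50.94 | $215.20 | $1,291.25
2 | $1,291.25 | $45.19 | $222.74 | $1,113.70
3 | $1,113.70 | $38.97 | $230.53 | $922.14
4 | $922.14 | $32.27 | $238.60 | $715.81
5 | $715.81 | $25.05 | $246.95 | $493.91
6 | $493.91 | $17.28 | $255.59 | $255.60
7 | $255.60 | $8.94 | $264.54 | $0.00
Total paid: $1,674.15

$1,674.15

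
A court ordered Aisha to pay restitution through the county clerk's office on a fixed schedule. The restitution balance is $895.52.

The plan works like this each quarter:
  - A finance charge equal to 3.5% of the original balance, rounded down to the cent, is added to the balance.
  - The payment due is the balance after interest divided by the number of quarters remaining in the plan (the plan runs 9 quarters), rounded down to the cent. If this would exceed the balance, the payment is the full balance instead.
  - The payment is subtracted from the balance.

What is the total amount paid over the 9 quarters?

$1,177.58

# | Opening | Interest | Payment | End bal
1 | $895.52 | $31.34 | $102.98 | $823.88
2 | $823.88 | $31.34 | $106.90 | $748.32
3 | $748.32 | $31.34 | $111.38 | $668.28
4 | $668.28 | $31.34 | $116.60 | $583.02
5 | $583.02 | $31.34 | $122.87 | $491.49
6 | $491.49 | $31.34 | $130.70 | $392.13
7 | $392.13 | $31.34 | $141.15 | $282.32
8 | $282.32 | $31.34 | $156.83 | $156.83
9 | $156.83 | $31.34 | $188.17 | $0.00
Total paid: $1,177.58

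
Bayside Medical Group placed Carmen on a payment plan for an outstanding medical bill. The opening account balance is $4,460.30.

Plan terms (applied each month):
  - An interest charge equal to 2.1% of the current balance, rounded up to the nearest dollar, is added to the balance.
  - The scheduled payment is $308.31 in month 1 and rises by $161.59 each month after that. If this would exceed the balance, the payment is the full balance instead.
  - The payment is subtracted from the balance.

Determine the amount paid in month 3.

$631.49

Month 1: opening $4,460.30; interest $94.00 → $4,554.30; payment $308.31; balance $4,245.99
Month 2: opening $4,245.99; interest $90.00 → $4,335.99; payment $469.90; balance $3,866.09
Month 3: opening $3,866.09; interest $82.00 → $3,948.09; payment $631.49; balance $3,316.60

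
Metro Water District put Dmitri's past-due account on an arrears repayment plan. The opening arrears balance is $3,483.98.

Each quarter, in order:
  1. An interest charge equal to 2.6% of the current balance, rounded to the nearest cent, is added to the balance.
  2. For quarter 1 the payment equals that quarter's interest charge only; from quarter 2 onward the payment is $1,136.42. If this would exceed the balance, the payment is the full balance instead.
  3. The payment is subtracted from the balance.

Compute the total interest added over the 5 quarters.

Quarter 1: opening $3,483.98; interest $90.58 → $3,574.56; payment $90.58; balance $3,483.98
Quarter 2: opening $3,483.98; interest $90.58 → $3,574.56; payment $1,136.42; balance $2,438.14
Quarter 3: opening $2,438.14; interest $63.39 → $2,501.53; payment $1,136.42; balance $1,365.11
Quarter 4: opening $1,365.11; interest $35.49 → $1,400.60; payment $1,136.42; balance $264.18
Quarter 5: opening $264.18; interest $6.87 → $271.05; payment $271.05; balance $0.00
Total interest: $90.58 + $90.58 + $63.39 + $35.49 + $6.87 = $286.91

$286.91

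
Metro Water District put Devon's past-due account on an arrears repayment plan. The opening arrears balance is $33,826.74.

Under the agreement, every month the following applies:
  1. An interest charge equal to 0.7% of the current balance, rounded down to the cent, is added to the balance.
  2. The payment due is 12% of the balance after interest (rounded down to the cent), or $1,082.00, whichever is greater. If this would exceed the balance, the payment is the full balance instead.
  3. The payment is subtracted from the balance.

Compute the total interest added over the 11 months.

$1,529.52

# | Opening | Interest | Payment | End bal
1 | $33,826.74 | $236.78 | $4,087.62 | $29,975.90
2 | $29,975.90 | $209.83 | $3,622.28 | $26,563.45
3 | $26,563.45 | $185.94 | $3,209.92 | $23,539.47
4 | $23,539.47 | $164.77 | $2,844.50 | $20,859.74
5 | $20,859.74 | $146.01 | $2,520.69 | $18,485.06
6 | $18,485.06 | $129.39 | $2,233.73 | $16,380.72
7 | $16,380.72 | $114.66 | $1,979.44 | $14,515.94
8 | $14,515.94 | $101.61 | $1,754.10 | $12,863.45
9 | $12,863.45 | $90.04 | $1,554.41 | $11,399.08
10 | $11,399.08 | $79.79 | $1,377.46 | $10,101.41
11 | $10,101.41 | $70.70 | $1,220.65 | $8,951.46
Total interest: $236.78 + $209.83 + $185.94 + $164.77 + $146.01 + $129.39 + $114.66 + $101.61 + $90.04 + $79.79 + $70.70 = $1,529.52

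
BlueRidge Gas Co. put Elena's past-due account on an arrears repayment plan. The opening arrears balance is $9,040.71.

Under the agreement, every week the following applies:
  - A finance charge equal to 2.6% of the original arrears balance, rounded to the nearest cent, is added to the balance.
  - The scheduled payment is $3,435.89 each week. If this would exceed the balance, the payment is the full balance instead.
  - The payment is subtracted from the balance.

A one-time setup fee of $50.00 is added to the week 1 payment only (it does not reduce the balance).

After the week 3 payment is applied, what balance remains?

Week 1: opening $9,040.71; interest $235.06 → $9,275.77; payment $3,435.89 (+ $50.00 fee); balance $5,839.88
Week 2: opening $5,839.88; interest $235.06 → $6,074.94; payment $3,435.89; balance $2,639.05
Week 3: opening $2,639.05; interest $235.06 → $2,874.11; payment $2,874.11; balance $0.00

$0.00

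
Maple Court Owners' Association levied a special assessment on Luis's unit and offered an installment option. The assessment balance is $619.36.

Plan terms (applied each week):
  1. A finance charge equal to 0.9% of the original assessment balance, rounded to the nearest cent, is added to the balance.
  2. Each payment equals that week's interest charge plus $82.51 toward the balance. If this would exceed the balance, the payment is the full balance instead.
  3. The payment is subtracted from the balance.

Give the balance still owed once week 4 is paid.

$289.32

# | Opening | Interest | Payment | End bal
1 | $619.36 | $5.57 | $88.08 | $536.85
2 | $536.85 | $5.57 | $88.08 | $454.34
3 | $454.34 | $5.57 | $88.08 | $371.83
4 | $371.83 | $5.57 | $88.08 | $289.32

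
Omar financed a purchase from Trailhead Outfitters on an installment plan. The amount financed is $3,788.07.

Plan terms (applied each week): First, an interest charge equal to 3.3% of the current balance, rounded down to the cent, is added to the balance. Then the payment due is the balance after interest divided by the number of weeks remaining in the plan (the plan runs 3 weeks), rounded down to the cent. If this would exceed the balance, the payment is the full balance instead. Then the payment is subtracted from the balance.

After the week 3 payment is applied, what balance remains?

# | Opening | Interest | Payment | End bal
1 | $3,788.07 | $125.00 | $1,304.35 | $2,608.72
2 | $2,608.72 | $86.08 | $1,347.40 | $1,347.40
3 | $1,347.40 | $44.46 | $1,391.86 | $0.00

$0.00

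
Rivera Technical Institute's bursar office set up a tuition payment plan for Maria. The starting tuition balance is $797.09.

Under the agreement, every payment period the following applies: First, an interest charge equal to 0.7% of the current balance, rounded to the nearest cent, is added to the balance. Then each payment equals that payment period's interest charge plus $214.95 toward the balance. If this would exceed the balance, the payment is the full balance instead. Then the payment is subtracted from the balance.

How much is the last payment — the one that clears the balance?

$153.31

Payment period 1: opening $797.09; interest $5.58 → $802.67; payment $220.53; balance $582.14
Payment period 2: opening $582.14; interest $4.07 → $586.21; payment $219.02; balance $367.19
Payment period 3: opening $367.19; interest $2.57 → $369.76; payment $217.52; balance $152.24
Payment period 4: opening $152.24; interest $1.07 → $153.31; payment $153.31; balance $0.00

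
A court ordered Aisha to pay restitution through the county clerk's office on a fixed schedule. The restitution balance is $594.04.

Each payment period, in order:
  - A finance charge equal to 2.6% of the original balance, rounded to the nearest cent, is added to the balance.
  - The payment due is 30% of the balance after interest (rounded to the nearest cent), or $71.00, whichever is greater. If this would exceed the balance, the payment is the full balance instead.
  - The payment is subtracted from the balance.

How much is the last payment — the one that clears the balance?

$18.82

Payment period 1: opening $594.04; interest $15.45 → $609.49; payment $182.85; balance $426.64
Payment period 2: opening $426.64; interest $15.45 → $442.09; payment $132.63; balance $309.46
Payment period 3: opening $309.46; interest $15.45 → $324.91; payment $97.47; balance $227.44
Payment period 4: opening $227.44; interest $15.45 → $242.89; payment $72.87; balance $170.02
Payment period 5: opening $170.02; interest $15.45 → $185.47; payment $71.00; balance $114.47
Payment period 6: opening $114.47; interest $15.45 → $129.92; payment $71.00; balance $58.92
Payment period 7: opening $58.92; interest $15.45 → $74.37; payment $71.00; balance $3.37
Payment period 8: opening $3.37; interest $15.45 → $18.82; payment $18.82; balance $0.00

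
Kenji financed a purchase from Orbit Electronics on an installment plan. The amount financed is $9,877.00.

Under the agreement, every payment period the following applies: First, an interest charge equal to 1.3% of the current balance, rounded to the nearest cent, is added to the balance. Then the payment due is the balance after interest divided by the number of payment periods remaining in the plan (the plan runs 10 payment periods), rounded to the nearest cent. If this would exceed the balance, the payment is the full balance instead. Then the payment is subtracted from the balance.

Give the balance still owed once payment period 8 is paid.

$2,190.44

# | Opening | Interest | Payment | End bal
1 | $9,877.00 | $128.40 | $1,000.54 | $9,004.86
2 | $9,004.86 | $117.06 | $1,013.55 | $8,108.37
3 | $8,108.37 | $105.41 | $1,026.72 | $7,187.06
4 | $7,187.06 | $93.43 | $1,040.07 | $6,240.42
5 | $6,240.42 | $81.13 | $1,053.59 | $5,267.96
6 | $5,267.96 | $68.48 | $1,067.29 | $4,269.15
7 | $4,269.15 | $55.50 | $1,081.16 | $3,243.49
8 | $3,243.49 | $42.17 | $1,095.22 | $2,190.44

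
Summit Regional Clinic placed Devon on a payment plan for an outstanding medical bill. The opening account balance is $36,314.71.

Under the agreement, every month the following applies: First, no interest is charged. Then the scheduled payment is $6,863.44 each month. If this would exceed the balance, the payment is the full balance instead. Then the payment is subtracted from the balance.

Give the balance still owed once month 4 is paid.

$8,860.95

Month 1: opening $36,314.71; payment $6,863.44; balance $29,451.27
Month 2: opening $29,451.27; payment $6,863.44; balance $22,587.83
Month 3: opening $22,587.83; payment $6,863.44; balance $15,724.39
Month 4: opening $15,724.39; payment $6,863.44; balance $8,860.95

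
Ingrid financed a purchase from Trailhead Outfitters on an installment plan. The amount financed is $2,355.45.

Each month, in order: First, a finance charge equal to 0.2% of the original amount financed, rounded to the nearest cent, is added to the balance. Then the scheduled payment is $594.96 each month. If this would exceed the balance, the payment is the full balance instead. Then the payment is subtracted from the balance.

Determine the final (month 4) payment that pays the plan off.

$589.41

Month 1: $2,355.45 +$4.71 interest = $2,360.16; pay $594.96 → $1,765.20
Month 2: $1,765.20 +$4.71 interest = $1,769.91; pay $594.96 → $1,174.95
Month 3: $1,174.95 +$4.71 interest = $1,179.66; pay $594.96 → $584.70
Month 4: $584.70 +$4.71 interest = $589.41; pay $589.41 → $0.00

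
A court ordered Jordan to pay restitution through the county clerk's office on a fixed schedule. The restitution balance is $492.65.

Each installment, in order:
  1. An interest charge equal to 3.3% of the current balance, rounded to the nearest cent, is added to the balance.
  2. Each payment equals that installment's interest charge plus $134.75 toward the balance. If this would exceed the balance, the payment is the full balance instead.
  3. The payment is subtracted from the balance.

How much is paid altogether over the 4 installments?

# | Opening | Interest | Payment | End bal
1 | $492.65 | $16.26 | $151.01 | $357.90
2 | $357.90 | $11.81 | $146.56 | $223.15
3 | $223.15 | $7.36 | $142.11 | $88.40
4 | $88.40 | $2.92 | $91.32 | $0.00
Total paid: $531.00

$531.00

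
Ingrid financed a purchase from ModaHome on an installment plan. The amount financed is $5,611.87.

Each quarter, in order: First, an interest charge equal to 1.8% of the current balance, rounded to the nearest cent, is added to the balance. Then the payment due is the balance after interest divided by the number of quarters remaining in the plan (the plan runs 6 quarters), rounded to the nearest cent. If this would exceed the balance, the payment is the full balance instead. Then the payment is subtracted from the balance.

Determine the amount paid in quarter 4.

Quarter 1: $5,611.87 +$101.01 interest = $5,712.88; pay $952.15 → $4,760.73
Quarter 2: $4,760.73 +$85.69 interest = $4,846.42; pay $969.28 → $3,877.14
Quarter 3: $3,877.14 +$69.79 interest = $3,946.93; pay $986.73 → $2,960.20
Quarter 4: $2,960.20 +$53.28 interest = $3,013.48; pay $1,004.49 → $2,008.99

$1,004.49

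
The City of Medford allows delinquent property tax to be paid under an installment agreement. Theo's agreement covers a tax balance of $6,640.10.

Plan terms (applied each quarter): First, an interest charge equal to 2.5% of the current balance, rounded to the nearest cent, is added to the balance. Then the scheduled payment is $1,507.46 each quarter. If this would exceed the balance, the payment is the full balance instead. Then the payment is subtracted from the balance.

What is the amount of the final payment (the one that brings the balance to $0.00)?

$1,096.42

Quarter 1: opening $6,640.10; interest $166.00 → $6,806.10; payment $1,507.46; balance $5,298.64
Quarter 2: opening $5,298.64; interest $132.47 → $5,431.11; payment $1,507.46; balance $3,923.65
Quarter 3: opening $3,923.65; interest $98.09 → $4,021.74; payment $1,507.46; balance $2,514.28
Quarter 4: opening $2,514.28; interest $62.86 → $2,577.14; payment $1,507.46; balance $1,069.68
Quarter 5: opening $1,069.68; interest $26.74 → $1,096.42; payment $1,096.42; balance $0.00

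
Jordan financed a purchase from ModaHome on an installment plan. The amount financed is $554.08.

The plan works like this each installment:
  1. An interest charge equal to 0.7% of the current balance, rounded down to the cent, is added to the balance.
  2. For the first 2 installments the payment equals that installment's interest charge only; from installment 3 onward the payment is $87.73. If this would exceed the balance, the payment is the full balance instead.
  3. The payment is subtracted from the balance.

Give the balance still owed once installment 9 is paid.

$0.00

Installment 1: opening $554.08; interest $3.87 → $557.95; payment $3.87; balance $554.08
Installment 2: opening $554.08; interest $3.87 → $557.95; payment $3.87; balance $554.08
Installment 3: opening $554.08; interest $3.87 → $557.95; payment $87.73; balance $470.22
Installment 4: opening $470.22; interest $3.29 → $473.51; payment $87.73; balance $385.78
Installment 5: opening $385.78; interest $2.70 → $388.48; payment $87.73; balance $300.75
Installment 6: opening $300.75; interest $2.10 → $302.85; payment $87.73; balance $215.12
Installment 7: opening $215.12; interest $1.50 → $216.62; payment $87.73; balance $128.89
Installment 8: opening $128.89; interest $0.90 → $129.79; payment $87.73; balance $42.06
Installment 9: opening $42.06; interest $0.29 → $42.35; payment $42.35; balance $0.00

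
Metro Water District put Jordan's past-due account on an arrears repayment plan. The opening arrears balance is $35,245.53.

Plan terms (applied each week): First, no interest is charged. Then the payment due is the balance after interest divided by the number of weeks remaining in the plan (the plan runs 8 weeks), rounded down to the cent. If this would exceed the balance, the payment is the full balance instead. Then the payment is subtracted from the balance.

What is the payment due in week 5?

$4,405.69

# | Opening | Payment | End bal
1 | $35,245.53 | $4,405.69 | $30,839.84
2 | $30,839.84 | $4,405.69 | $26,434.15
3 | $26,434.15 | $4,405.69 | $22,028.46
4 | $22,028.46 | $4,405.69 | $17,622.77
5 | $17,622.77 | $4,405.69 | $13,217.08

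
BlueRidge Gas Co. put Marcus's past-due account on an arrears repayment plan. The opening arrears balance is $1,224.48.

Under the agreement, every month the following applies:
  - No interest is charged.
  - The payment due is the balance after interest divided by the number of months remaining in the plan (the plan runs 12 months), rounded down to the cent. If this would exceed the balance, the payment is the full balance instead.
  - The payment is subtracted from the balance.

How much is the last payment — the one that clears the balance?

$102.04

# | Opening | Payment | End bal
1 | $1,224.48 | $102.04 | $1,122.44
2 | $1,122.44 | $102.04 | $1,020.40
3 | $1,020.40 | $102.04 | $918.36
4 | $918.36 | $102.04 | $816.32
5 | $816.32 | $102.04 | $714.28
6 | $714.28 | $102.04 | $612.24
7 | $612.24 | $102.04 | $510.20
8 | $510.20 | $102.04 | $408.16
9 | $408.16 | $102.04 | $306.12
10 | $306.12 | $102.04 | $204.08
11 | $204.08 | $102.04 | $102.04
12 | $102.04 | $102.04 | $0.00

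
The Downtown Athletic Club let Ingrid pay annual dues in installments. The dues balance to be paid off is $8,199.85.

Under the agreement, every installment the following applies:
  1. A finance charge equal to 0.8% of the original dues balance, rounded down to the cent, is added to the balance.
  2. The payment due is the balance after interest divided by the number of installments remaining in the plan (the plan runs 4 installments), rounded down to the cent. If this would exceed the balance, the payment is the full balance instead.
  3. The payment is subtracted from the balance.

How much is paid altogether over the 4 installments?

$8,462.21

# | Opening | Interest | Payment | End bal
1 | $8,199.85 | $65.59 | $2,066.36 | $6,199.08
2 | $6,199.08 | $65.59 | $2,088.22 | $4,176.45
3 | $4,176.45 | $65.59 | $2,121.02 | $2,121.02
4 | $2,121.02 | $65.59 | $2,186.61 | $0.00
Total paid: $8,462.21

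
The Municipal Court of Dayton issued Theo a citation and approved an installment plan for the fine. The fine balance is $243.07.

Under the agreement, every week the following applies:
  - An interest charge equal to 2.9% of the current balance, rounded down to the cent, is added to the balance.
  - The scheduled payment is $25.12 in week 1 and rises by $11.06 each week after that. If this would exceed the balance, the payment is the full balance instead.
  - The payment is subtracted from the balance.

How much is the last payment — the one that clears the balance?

$34.39

Week 1: opening $243.07; interest $7.04 → $250.11; payment $25.12; balance $224.99
Week 2: opening $224.99; interest $6.52 → $231.51; payment $36.18; balance $195.33
Week 3: opening $195.33; interest $5.66 → $200.99; payment $47.24; balance $153.75
Week 4: opening $153.75; interest $4.45 → $158.20; payment $58.30; balance $99.90
Week 5: opening $99.90; interest $2.89 → $102.79; payment $69.36; balance $33.43
Week 6: opening $33.43; interest $0.96 → $34.39; payment $34.39; balance $0.00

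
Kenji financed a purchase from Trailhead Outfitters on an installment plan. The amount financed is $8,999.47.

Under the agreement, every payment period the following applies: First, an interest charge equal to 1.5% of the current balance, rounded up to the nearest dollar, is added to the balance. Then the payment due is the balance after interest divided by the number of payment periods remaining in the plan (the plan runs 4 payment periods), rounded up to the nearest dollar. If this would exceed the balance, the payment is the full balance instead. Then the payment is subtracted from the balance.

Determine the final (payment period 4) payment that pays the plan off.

$2,388.47

Payment period 1: $8,999.47 +$135.00 interest = $9,134.47; pay $2,284.00 → $6,850.47
Payment period 2: $6,850.47 +$103.00 interest = $6,953.47; pay $2,318.00 → $4,635.47
Payment period 3: $4,635.47 +$70.00 interest = $4,705.47; pay $2,353.00 → $2,352.47
Payment period 4: $2,352.47 +$36.00 interest = $2,388.47; pay $2,388.47 → $0.00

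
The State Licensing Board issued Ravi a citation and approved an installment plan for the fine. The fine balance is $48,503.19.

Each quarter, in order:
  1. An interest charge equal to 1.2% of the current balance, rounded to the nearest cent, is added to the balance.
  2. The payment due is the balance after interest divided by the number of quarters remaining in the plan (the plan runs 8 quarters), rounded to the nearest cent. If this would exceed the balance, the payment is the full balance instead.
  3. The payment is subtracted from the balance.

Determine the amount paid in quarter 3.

$6,283.79

Quarter 1: opening $48,503.19; interest $582.04 → $49,085.23; payment $6,135.65; balance $42,949.58
Quarter 2: opening $42,949.58; interest $515.39 → $43,464.97; payment $6,209.28; balance $37,255.69
Quarter 3: opening $37,255.69; interest $447.07 → $37,702.76; payment $6,283.79; balance $31,418.97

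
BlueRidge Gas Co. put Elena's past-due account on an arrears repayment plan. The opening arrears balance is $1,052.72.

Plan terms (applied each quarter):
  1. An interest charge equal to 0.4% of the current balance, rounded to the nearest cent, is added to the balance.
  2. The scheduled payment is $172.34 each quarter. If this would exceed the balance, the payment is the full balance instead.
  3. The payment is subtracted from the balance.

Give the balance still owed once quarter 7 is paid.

Quarter 1: $1,052.72 +$4.21 interest = $1,056.93; pay $172.34 → $884.59
Quarter 2: $884.59 +$3.54 interest = $888.13; pay $172.34 → $715.79
Quarter 3: $715.79 +$2.86 interest = $718.65; pay $172.34 → $546.31
Quarter 4: $546.31 +$2.19 interest = $548.50; pay $172.34 → $376.16
Quarter 5: $376.16 +$1.50 interest = $377.66; pay $172.34 → $205.32
Quarter 6: $205.32 +$0.82 interest = $206.14; pay $172.34 → $33.80
Quarter 7: $33.80 +$0.14 interest = $33.94; pay $33.94 → $0.00

$0.00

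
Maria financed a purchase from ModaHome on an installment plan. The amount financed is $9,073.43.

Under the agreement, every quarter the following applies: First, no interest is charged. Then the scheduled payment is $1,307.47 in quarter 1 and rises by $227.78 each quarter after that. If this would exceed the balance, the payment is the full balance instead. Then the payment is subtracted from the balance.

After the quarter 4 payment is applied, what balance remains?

Quarter 1: $9,073.43 − $1,307.47 → $7,765.96
Quarter 2: $7,765.96 − $1,535.25 → $6,230.71
Quarter 3: $6,230.71 − $1,763.03 → $4,467.68
Quarter 4: $4,467.68 − $1,990.81 → $2,476.87

$2,476.87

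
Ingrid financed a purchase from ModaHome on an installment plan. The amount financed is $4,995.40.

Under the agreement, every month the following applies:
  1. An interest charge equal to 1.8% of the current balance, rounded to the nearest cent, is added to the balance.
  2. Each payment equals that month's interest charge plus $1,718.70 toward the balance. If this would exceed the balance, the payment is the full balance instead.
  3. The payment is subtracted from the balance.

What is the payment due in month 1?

$1,808.62

Month 1: $4,995.40 +$89.92 interest = $5,085.32; pay $1,808.62 → $3,276.70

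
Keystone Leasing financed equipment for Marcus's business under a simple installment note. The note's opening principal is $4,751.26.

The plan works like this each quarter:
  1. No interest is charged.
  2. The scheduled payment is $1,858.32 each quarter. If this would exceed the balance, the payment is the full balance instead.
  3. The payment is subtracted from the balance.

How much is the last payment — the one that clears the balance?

$1,034.62

Quarter 1: opening $4,751.26; payment $1,858.32; balance $2,892.94
Quarter 2: opening $2,892.94; payment $1,858.32; balance $1,034.62
Quarter 3: opening $1,034.62; payment $1,034.62; balance $0.00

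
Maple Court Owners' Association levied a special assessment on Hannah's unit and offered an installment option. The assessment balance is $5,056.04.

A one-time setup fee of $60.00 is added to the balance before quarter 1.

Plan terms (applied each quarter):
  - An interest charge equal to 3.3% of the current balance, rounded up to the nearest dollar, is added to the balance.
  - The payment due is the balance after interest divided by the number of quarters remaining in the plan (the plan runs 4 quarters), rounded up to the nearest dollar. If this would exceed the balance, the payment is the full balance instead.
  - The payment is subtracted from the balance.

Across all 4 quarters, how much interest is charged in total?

$438.00

Quarter 1: $5,116.04 +$169.00 interest = $5,285.04; pay $1,322.00 → $3,963.04
Quarter 2: $3,963.04 +$131.00 interest = $4,094.04; pay $1,365.00 → $2,729.04
Quarter 3: $2,729.04 +$91.00 interest = $2,820.04; pay $1,411.00 → $1,409.04
Quarter 4: $1,409.04 +$47.00 interest = $1,456.04; pay $1,456.04 → $0.00
Total interest: $169.00 + $131.00 + $91.00 + $47.00 = $438.00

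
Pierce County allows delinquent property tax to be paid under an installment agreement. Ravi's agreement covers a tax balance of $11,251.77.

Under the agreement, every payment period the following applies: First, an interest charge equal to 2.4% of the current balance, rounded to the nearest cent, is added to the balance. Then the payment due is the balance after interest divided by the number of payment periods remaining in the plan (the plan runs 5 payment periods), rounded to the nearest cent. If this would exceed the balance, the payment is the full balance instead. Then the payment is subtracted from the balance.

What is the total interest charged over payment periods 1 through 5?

Payment period 1: opening $11,251.77; interest $270.04 → $11,521.81; payment $2,304.36; balance $9,217.45
Payment period 2: opening $9,217.45; interest $221.22 → $9,438.67; payment $2,359.67; balance $7,079.00
Payment period 3: opening $7,079.00; interest $169.90 → $7,248.90; payment $2,416.30; balance $4,832.60
Payment period 4: opening $4,832.60; interest $115.98 → $4,948.58; payment $2,474.29; balance $2,474.29
Payment period 5: opening $2,474.29; interest $59.38 → $2,533.67; payment $2,533.67; balance $0.00
Total interest: $270.04 + $221.22 + $169.90 + $115.98 + $59.38 = $836.52

$836.52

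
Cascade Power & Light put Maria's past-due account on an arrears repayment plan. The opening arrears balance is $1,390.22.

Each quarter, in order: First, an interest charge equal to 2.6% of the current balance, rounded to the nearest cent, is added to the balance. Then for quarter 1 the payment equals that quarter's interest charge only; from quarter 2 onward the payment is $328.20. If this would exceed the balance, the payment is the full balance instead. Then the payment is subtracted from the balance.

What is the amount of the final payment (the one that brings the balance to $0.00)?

# | Opening | Interest | Payment | End bal
1 | $1,390.22 | $36.15 | $36.15 | $1,390.22
2 | $1,390.22 | $36.15 | $328.20 | $1,098.17
3 | $1,098.17 | $28.55 | $328.20 | $798.52
4 | $798.52 | $20.76 | $328.20 | $491.08
5 | $491.08 | $12.77 | $328.20 | $175.65
6 | $175.65 | $4.57 | $180.22 | $0.00

$180.22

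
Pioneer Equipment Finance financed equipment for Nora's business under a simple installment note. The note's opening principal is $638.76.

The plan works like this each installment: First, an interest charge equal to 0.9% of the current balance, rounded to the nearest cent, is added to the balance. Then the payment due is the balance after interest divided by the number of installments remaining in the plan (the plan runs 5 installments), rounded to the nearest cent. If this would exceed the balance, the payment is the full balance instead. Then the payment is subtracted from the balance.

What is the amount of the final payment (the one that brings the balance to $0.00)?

Installment 1: opening $638.76; interest $5.75 → $644.51; payment $128.90; balance $515.61
Installment 2: opening $515.61; interest $4.64 → $520.25; payment $130.06; balance $390.19
Installment 3: opening $390.19; interest $3.51 → $393.70; payment $131.23; balance $262.47
Installment 4: opening $262.47; interest $2.36 → $264.83; payment $132.42; balance $132.41
Installment 5: opening $132.41; interest $1.19 → $133.60; payment $133.60; balance $0.00

$133.60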